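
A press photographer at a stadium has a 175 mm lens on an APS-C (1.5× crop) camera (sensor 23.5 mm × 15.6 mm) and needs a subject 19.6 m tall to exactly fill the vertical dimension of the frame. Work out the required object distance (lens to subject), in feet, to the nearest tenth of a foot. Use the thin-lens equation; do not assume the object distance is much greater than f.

W: 19.6 m = 19600 mm.
Magnification m = h/W = dᵢ/dₒ; combined with 1/f = 1/dₒ + 1/dᵢ this gives dₒ = f·(1 + W/h).
dₒ = 175 mm × (1 + 19600/15.6) = 175 × 1257.4103 ≈ 220046.795 mm = 220046.795/304.8 ft = 721.938 ft.

721.9 ft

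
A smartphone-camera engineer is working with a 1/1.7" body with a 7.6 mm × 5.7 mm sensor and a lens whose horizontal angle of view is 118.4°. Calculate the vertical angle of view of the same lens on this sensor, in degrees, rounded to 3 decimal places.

103.043°

From the horizontal AOV: f = 7.6 / (2·tan(59.2°)) = 7.6 / 3.35503 ≈ 2.2653 mm.
Vertical AOV = 2·arctan(5.7 / (2 × 2.2653)) = 2·arctan(1.25814) ≈ 103.0428°.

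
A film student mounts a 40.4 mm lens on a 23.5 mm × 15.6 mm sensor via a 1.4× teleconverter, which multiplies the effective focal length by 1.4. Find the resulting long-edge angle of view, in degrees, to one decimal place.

Effective focal length f = 40.4 × 1.4 = 56.56 mm.
α = 2·arctan(23.5 / (2 × 56.56)) = 2·arctan(0.20774) ≈ 23.4718°.

23.5°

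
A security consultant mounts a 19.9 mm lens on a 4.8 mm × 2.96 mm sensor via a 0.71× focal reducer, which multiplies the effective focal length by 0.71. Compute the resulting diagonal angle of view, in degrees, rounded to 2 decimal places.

Effective focal length f = 19.9 × 0.71 = 14.129 mm.
Sensor diagonal = √(4.8² + 2.96²) = √31.8016 ≈ 5.6393 mm.
α = 2·arctan(5.639 / (2 × 14.129)) = 2·arctan(0.19956) ≈ 22.5719°.

22.57°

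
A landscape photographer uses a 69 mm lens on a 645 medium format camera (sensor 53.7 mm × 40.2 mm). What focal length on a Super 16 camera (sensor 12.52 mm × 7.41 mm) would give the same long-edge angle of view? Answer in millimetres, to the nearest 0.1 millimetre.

16.1 mm

Equal angle of view means equal width/f ratio, so f₂ = f₁ · (width₂/width₁) = 69 × 12.52/53.7.
f₂ = 69 × 0.23315 ≈ 16.087 mm.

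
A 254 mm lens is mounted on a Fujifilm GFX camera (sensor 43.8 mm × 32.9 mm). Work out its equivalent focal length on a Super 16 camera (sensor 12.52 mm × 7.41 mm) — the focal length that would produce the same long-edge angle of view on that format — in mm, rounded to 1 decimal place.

Equal angle of view means equal width/f ratio, so f₂ = f₁ · (width₂/width₁) = 254 × 12.52/43.8.
f₂ = 254 × 0.28584 ≈ 72.605 mm.

72.6 mm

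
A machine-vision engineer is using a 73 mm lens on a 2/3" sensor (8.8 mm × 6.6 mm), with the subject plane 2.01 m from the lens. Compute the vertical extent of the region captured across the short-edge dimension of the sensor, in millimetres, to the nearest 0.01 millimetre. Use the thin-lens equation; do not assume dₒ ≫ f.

175.13 mm

dₒ: 2.01 m = 2010 mm.
Similar triangles through the lens centre give W/dₒ = h/dᵢ; with 1/f = 1/dₒ + 1/dᵢ this gives W = h·(dₒ − f)/f.
W = 6.6 mm × (2010 − 73) / 73 = 6.6 × 26.5342 ≈ 175.126 mm.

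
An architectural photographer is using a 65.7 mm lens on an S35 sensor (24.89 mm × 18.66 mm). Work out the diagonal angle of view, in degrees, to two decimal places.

26.64°

Sensor diagonal = √(24.89² + 18.66²) = √967.7077 ≈ 31.1080 mm.
Angle of view α = 2·arctan(d/2f) with d = 31.1080 mm and f = 65.7 mm.
d/2f = 0.23674; arctan(0.23674) ≈ 13.3191°, so α ≈ 26.6383°.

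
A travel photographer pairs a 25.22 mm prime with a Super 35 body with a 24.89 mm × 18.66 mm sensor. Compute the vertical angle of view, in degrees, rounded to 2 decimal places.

Angle of view α = 2·arctan(h/2f) with h = 18.66 mm and f = 25.22 mm.
h/2f = 0.36994; arctan(0.36994) ≈ 20.3017°, so α ≈ 40.6034°.

40.60°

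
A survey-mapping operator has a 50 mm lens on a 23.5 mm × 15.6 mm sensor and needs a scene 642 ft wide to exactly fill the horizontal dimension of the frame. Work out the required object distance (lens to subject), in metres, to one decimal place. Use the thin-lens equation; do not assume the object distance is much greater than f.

416.4 m

W: 642 ft × 304.8 mm/ft = 195681.59 mm.
Magnification m = w/W = dᵢ/dₒ; combined with 1/f = 1/dₒ + 1/dᵢ this gives dₒ = f·(1 + W/w).
dₒ = 50 mm × (1 + 195682/23.5) = 50 × 8327.8763 ≈ 416393.816 mm = 416.394 m.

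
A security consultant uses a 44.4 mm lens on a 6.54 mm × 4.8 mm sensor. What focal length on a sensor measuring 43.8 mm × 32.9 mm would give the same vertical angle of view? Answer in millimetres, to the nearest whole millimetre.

304 mm

Equal angle of view means equal height/f ratio, so f₂ = f₁ · (height₂/height₁) = 44.4 × 32.9/4.8.
f₂ = 44.4 × 6.85417 ≈ 304.325 mm.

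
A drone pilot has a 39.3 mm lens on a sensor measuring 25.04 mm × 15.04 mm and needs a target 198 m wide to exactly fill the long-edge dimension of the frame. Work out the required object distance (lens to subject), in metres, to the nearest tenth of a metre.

W: 198 m = 198000 mm.
Magnification m = w/W = dᵢ/dₒ; combined with 1/f = 1/dₒ + 1/dᵢ this gives dₒ = f·(1 + W/w).
dₒ = 39.3 mm × (1 + 198000/25.04) = 39.3 × 7908.3482 ≈ 310798.086 mm = 310.798 m.

310.8 m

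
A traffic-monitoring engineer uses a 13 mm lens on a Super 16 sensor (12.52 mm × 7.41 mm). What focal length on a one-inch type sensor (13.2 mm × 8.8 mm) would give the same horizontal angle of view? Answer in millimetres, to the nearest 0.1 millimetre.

Equal angle of view means equal width/f ratio, so f₂ = f₁ · (width₂/width₁) = 13 × 13.2/12.52.
f₂ = 13 × 1.05431 ≈ 13.706 mm.

13.7 mm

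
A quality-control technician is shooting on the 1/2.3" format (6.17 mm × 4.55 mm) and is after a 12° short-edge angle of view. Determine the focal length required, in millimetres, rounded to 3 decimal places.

21.645 mm

From α = 2·arctan(h/2f) we get f = h / (2·tan(α/2)).
With h = 4.55 mm and α/2 = 6°, tan(α/2) ≈ 0.10510, so f ≈ 4.55 / 0.21021 ≈ 21.6452 mm.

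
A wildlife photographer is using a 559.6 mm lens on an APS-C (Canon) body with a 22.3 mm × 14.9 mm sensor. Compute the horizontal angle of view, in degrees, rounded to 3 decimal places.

Angle of view α = 2·arctan(w/2f) with w = 22.3 mm and f = 559.6 mm.
w/2f = 0.01992; arctan(0.01992) ≈ 1.1415°, so α ≈ 2.2829°.

2.283°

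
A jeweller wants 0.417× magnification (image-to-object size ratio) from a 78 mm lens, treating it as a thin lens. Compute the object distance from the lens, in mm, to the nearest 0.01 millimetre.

265.05 mm

With m = dᵢ/dₒ and 1/f = 1/dₒ + 1/dᵢ, substituting dᵢ = m·dₒ gives 1/f = (1 + 1/m)/dₒ, hence dₒ = f·(1 + 1/m).
dₒ = 78 × (1 + 1/0.417) = 78 × 3.39808 ≈ 265.050 mm.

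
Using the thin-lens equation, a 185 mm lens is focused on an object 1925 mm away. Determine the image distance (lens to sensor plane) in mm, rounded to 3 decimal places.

204.670 mm

1/dᵢ = 1/f − 1/dₒ = 1/185 − 1/1925 = 0.0048859 mm⁻¹.
dᵢ = 1/0.0048859 ≈ 204.6695 mm.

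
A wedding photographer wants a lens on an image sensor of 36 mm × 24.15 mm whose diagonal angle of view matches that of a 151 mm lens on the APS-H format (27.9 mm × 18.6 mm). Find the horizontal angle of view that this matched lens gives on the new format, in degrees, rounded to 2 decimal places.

Sensor diagonal = √(27.9² + 18.6²) = √1124.3700 ≈ 33.5316 mm.
Sensor diagonal = √(36² + 24.15²) = √1879.2225 ≈ 43.3500 mm.
Equal diagonal AOV ⇒ f₂ = f₁ · 43.3500/33.5316 = 151 × 1.29281 ≈ 195.2142 mm.
Horizontal AOV on the new format = 2·arctan(36 / (2 × 195.2142)) = 2·arctan(0.09221) ≈ 10.5363°.

10.54°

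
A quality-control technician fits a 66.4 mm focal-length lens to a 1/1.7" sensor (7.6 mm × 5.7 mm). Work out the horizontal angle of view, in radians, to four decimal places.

Angle of view α = 2·arctan(w/2f) with w = 7.6 mm and f = 66.4 mm.
w/2f = 0.05723; arctan(0.05723) ≈ 0.0572 rad, so α ≈ 0.1143 rad.

0.1143 rad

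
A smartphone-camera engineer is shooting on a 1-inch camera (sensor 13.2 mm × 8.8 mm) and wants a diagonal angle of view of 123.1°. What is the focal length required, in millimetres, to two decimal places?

Sensor diagonal = √(13.2² + 8.8²) = √251.6800 ≈ 15.8644 mm.
From α = 2·arctan(d/2f) we get f = d / (2·tan(α/2)).
With d = 15.8644 mm and α/2 = 61.55°, tan(α/2) ≈ 1.84561, so f ≈ 15.8644 / 3.69122 ≈ 4.2979 mm.

4.30 mm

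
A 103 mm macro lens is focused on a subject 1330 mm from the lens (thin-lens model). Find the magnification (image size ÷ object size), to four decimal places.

0.0839×

Thin lens: 1/f = 1/dₒ + 1/dᵢ → 1/dᵢ = 1/103 − 1/1330 = 0.0089569 mm⁻¹, so dᵢ ≈ 111.6463 mm.
Magnification m = dᵢ/dₒ = 111.6463/1330 ≈ 0.08394.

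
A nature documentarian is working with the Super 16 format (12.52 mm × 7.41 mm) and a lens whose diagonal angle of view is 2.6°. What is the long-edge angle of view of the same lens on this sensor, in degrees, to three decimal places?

Sensor diagonal = √(12.52² + 7.41²) = √211.6585 ≈ 14.5485 mm.
From the diagonal AOV: f = 14.5485 / (2·tan(1.3°)) = 14.5485 / 0.04539 ≈ 320.5477 mm.
Long-edge AOV = 2·arctan(12.52 / (2 × 320.5477)) = 2·arctan(0.01953) ≈ 2.2376°.

2.238°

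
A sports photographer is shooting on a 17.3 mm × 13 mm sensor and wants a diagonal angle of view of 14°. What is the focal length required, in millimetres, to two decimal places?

88.12 mm

Sensor diagonal = √(17.3² + 13²) = √468.2900 ≈ 21.6400 mm.
From α = 2·arctan(d/2f) we get f = d / (2·tan(α/2)).
With d = 21.6400 mm and α/2 = 7°, tan(α/2) ≈ 0.12278, so f ≈ 21.6400 / 0.24557 ≈ 88.1219 mm.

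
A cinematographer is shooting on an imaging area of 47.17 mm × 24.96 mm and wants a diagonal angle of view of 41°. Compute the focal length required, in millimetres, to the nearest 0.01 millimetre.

71.37 mm

Sensor diagonal = √(47.17² + 24.96²) = √2848.0105 ≈ 53.3668 mm.
From α = 2·arctan(d/2f) we get f = d / (2·tan(α/2)).
With d = 53.3668 mm and α/2 = 20.5°, tan(α/2) ≈ 0.37388, so f ≈ 53.3668 / 0.74777 ≈ 71.3679 mm.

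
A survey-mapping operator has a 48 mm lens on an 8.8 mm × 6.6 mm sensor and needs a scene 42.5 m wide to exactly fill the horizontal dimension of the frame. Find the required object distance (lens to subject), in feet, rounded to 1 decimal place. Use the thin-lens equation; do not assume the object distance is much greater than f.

760.7 ft

W: 42.5 m = 42500 mm.
Magnification m = w/W = dᵢ/dₒ; combined with 1/f = 1/dₒ + 1/dᵢ this gives dₒ = f·(1 + W/w).
dₒ = 48 mm × (1 + 42500/8.8) = 48 × 4830.5455 ≈ 231866.182 mm = 231866.182/304.8 ft = 760.716 ft.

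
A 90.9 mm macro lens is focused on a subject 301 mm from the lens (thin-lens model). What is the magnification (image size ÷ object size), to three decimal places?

0.433×

Thin lens: 1/f = 1/dₒ + 1/dᵢ → 1/dᵢ = 1/90.9 − 1/301 = 0.0076788 mm⁻¹, so dᵢ ≈ 130.2280 mm.
Magnification m = dᵢ/dₒ = 130.2280/301 ≈ 0.43265.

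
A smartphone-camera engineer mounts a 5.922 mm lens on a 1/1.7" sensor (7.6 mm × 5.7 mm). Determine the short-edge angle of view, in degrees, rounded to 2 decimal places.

51.40°

Angle of view α = 2·arctan(h/2f) with h = 5.7 mm and f = 5.922 mm.
h/2f = 0.48126; arctan(0.48126) ≈ 25.6995°, so α ≈ 51.3990°.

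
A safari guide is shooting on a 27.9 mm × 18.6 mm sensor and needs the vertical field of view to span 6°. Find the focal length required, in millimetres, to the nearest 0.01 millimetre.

177.45 mm

From α = 2·arctan(h/2f) we get f = h / (2·tan(α/2)).
With h = 18.6 mm and α/2 = 3°, tan(α/2) ≈ 0.05241, so f ≈ 18.6 / 0.10482 ≈ 177.4546 mm.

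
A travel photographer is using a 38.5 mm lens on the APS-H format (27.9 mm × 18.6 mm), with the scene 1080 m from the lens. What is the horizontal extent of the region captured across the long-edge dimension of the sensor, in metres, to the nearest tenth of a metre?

782.6 m

dₒ: 1080 m = 1.08e+06 mm.
Similar triangles through the lens centre give W/dₒ = w/dᵢ; with 1/f = 1/dₒ + 1/dᵢ this gives W = w·(dₒ − f)/f.
W = 27.9 mm × (1.08e+06 − 38.5) / 38.5 = 27.9 × 28050.9481 ≈ 782621.451 mm = 782.621 m.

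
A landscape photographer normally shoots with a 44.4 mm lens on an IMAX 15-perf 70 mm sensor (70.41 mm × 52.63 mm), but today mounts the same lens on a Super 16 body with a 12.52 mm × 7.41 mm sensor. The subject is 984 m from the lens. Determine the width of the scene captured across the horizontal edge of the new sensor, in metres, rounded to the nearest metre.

The focal length stays 44.4 mm; the relevant sensor dimension is now w = 12.52 mm. Object distance dₒ = 984 m = 984000 mm.
Thin-lens field width W = w·(dₒ − f)/f = 12.52 × (984000 − 44.4)/44.4 ≈ 277457.750 mm = 277.458 m.

277 m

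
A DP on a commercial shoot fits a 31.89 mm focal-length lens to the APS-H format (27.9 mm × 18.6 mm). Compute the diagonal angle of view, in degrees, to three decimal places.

55.465°

Sensor diagonal = √(27.9² + 18.6²) = √1124.3700 ≈ 33.5316 mm.
Angle of view α = 2·arctan(d/2f) with d = 33.5316 mm and f = 31.89 mm.
d/2f = 0.52574; arctan(0.52574) ≈ 27.7327°, so α ≈ 55.4653°.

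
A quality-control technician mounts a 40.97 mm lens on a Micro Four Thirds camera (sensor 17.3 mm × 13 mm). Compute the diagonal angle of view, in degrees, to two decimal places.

Sensor diagonal = √(17.3² + 13²) = √468.2900 ≈ 21.6400 mm.
Angle of view α = 2·arctan(d/2f) with d = 21.6400 mm and f = 40.97 mm.
d/2f = 0.26410; arctan(0.26410) ≈ 14.7938°, so α ≈ 29.5876°.

29.59°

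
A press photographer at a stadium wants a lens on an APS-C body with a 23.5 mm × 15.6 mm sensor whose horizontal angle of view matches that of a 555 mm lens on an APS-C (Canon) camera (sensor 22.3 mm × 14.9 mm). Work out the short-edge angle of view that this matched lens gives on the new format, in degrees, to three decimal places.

Equal horizontal AOV ⇒ f₂ = f₁ · 23.5/22.3 = 555 × 1.05381 ≈ 584.8655 mm.
Short-edge AOV on the new format = 2·arctan(15.6 / (2 × 584.8655)) = 2·arctan(0.01334) ≈ 1.5281°.

1.528°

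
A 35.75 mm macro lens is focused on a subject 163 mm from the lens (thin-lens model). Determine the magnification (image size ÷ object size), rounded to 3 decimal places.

0.281×

Thin lens: 1/f = 1/dₒ + 1/dᵢ → 1/dᵢ = 1/35.75 − 1/163 = 0.0218371 mm⁻¹, so dᵢ ≈ 45.7937 mm.
Magnification m = dᵢ/dₒ = 45.7937/163 ≈ 0.28094.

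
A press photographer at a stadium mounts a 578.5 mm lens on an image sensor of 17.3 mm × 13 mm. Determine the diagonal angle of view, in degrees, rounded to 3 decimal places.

Sensor diagonal = √(17.3² + 13²) = √468.2900 ≈ 21.6400 mm.
Angle of view α = 2·arctan(d/2f) with d = 21.6400 mm and f = 578.5 mm.
d/2f = 0.01870; arctan(0.01870) ≈ 1.0715°, so α ≈ 2.1430°.

2.143°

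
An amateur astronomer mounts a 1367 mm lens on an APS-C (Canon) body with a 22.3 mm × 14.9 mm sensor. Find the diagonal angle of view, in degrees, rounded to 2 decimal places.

1.12°

Sensor diagonal = √(22.3² + 14.9²) = √719.3000 ≈ 26.8198 mm.
Angle of view α = 2·arctan(d/2f) with d = 26.8198 mm and f = 1367 mm.
d/2f = 0.00981; arctan(0.00981) ≈ 0.5620°, so α ≈ 1.1241°.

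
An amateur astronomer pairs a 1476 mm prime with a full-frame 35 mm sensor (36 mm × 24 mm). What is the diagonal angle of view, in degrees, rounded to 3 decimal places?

1.679°

Sensor diagonal = √(36² + 24²) = √1872.0000 ≈ 43.2666 mm.
Angle of view α = 2·arctan(d/2f) with d = 43.2666 mm and f = 1476 mm.
d/2f = 0.01466; arctan(0.01466) ≈ 0.8397°, so α ≈ 1.6794°.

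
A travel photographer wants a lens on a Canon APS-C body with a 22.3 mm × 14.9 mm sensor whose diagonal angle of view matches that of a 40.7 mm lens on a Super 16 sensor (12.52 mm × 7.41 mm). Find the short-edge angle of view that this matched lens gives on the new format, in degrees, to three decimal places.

Sensor diagonal = √(12.52² + 7.41²) = √211.6585 ≈ 14.5485 mm.
Sensor diagonal = √(22.3² + 14.9²) = √719.3000 ≈ 26.8198 mm.
Equal diagonal AOV ⇒ f₂ = f₁ · 26.8198/14.5485 = 40.7 × 1.84347 ≈ 75.0294 mm.
Short-edge AOV on the new format = 2·arctan(14.9 / (2 × 75.0294)) = 2·arctan(0.09929) ≈ 11.3411°.

11.341°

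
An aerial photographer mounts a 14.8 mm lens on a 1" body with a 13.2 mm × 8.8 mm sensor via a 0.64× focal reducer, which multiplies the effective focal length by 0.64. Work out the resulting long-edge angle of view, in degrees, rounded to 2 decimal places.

Effective focal length f = 14.8 × 0.64 = 9.472 mm.
α = 2·arctan(13.2 / (2 × 9.472)) = 2·arctan(0.69679) ≈ 69.7368°.

69.74°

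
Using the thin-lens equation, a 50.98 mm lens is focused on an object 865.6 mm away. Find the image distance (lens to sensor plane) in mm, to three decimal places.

54.170 mm

1/dᵢ = 1/f − 1/dₒ = 1/50.98 − 1/865.6 = 0.0184603 mm⁻¹.
dᵢ = 1/0.0184603 ≈ 54.1704 mm.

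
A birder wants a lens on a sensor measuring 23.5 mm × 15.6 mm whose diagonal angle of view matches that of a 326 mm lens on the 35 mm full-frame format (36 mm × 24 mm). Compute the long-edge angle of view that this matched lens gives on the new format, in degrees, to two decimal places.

Sensor diagonal = √(36² + 24²) = √1872.0000 ≈ 43.2666 mm.
Sensor diagonal = √(23.5² + 15.6²) = √795.6100 ≈ 28.2066 mm.
Equal diagonal AOV ⇒ f₂ = f₁ · 28.2066/43.2666 = 326 × 0.65192 ≈ 212.5273 mm.
Long-edge AOV on the new format = 2·arctan(23.5 / (2 × 212.5273)) = 2·arctan(0.05529) ≈ 6.3290°.

6.33°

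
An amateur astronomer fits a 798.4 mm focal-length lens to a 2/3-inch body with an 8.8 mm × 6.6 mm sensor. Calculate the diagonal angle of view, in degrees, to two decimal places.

Sensor diagonal = √(8.8² + 6.6²) = √121.0000 ≈ 11.0000 mm.
Angle of view α = 2·arctan(d/2f) with d = 11.0000 mm and f = 798.4 mm.
d/2f = 0.00689; arctan(0.00689) ≈ 0.3947°, so α ≈ 0.7894°.

0.79°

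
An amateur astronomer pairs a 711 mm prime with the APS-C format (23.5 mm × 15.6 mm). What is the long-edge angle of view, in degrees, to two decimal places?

Angle of view α = 2·arctan(w/2f) with w = 23.5 mm and f = 711 mm.
w/2f = 0.01653; arctan(0.01653) ≈ 0.9468°, so α ≈ 1.8936°.

1.89°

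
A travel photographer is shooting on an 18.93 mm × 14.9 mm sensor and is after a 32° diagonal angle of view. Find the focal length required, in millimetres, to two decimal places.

Sensor diagonal = √(18.93² + 14.9²) = √580.3549 ≈ 24.0906 mm.
From α = 2·arctan(d/2f) we get f = d / (2·tan(α/2)).
With d = 24.0906 mm and α/2 = 16°, tan(α/2) ≈ 0.28675, so f ≈ 24.0906 / 0.57349 ≈ 42.0069 mm.

42.01 mm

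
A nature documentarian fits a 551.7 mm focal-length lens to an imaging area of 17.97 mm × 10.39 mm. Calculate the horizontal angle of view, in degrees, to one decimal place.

Angle of view α = 2·arctan(w/2f) with w = 17.97 mm and f = 551.7 mm.
w/2f = 0.01629; arctan(0.01629) ≈ 0.9330°, so α ≈ 1.8661°.

1.9°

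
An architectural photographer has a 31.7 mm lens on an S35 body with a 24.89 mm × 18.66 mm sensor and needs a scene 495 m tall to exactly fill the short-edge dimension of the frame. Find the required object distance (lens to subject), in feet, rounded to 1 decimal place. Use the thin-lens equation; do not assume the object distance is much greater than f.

2759.0 ft

W: 495 m = 495000 mm.
Magnification m = h/W = dᵢ/dₒ; combined with 1/f = 1/dₒ + 1/dᵢ this gives dₒ = f·(1 + W/h).
dₒ = 31.7 mm × (1 + 495000/18.66) = 31.7 × 26528.3312 ≈ 840948.099 mm = 840948.099/304.8 ft = 2759.02 ft.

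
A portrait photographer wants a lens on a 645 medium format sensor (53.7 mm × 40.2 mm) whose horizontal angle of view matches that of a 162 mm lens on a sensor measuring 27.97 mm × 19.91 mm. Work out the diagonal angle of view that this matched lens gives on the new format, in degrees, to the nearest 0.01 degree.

Equal horizontal AOV ⇒ f₂ = f₁ · 53.7/27.97 = 162 × 1.91991 ≈ 311.0261 mm.
Sensor diagonal = √(53.7² + 40.2²) = √4499.7300 ≈ 67.0800 mm.
Diagonal AOV on the new format = 2·arctan(67.0800 / (2 × 311.0261)) = 2·arctan(0.10784) ≈ 12.3096°.

12.31°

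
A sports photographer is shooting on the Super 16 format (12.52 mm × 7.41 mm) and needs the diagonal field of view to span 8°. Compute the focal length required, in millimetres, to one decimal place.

Sensor diagonal = √(12.52² + 7.41²) = √211.6585 ≈ 14.5485 mm.
From α = 2·arctan(d/2f) we get f = d / (2·tan(α/2)).
With d = 14.5485 mm and α/2 = 4°, tan(α/2) ≈ 0.06993, so f ≈ 14.5485 / 0.13985 ≈ 104.0265 mm.

104.0 mm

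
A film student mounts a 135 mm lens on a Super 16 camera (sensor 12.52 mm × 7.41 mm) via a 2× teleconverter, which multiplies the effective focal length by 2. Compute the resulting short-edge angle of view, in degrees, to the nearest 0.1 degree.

1.6°

Effective focal length f = 135 × 2 = 270 mm.
α = 2·arctan(7.41 / (2 × 270)) = 2·arctan(0.01372) ≈ 1.5724°.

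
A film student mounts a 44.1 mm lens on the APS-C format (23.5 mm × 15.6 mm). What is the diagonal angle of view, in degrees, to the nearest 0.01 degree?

Sensor diagonal = √(23.5² + 15.6²) = √795.6100 ≈ 28.2066 mm.
Angle of view α = 2·arctan(d/2f) with d = 28.2066 mm and f = 44.1 mm.
d/2f = 0.31980; arctan(0.31980) ≈ 17.7344°, so α ≈ 35.4688°.

35.47°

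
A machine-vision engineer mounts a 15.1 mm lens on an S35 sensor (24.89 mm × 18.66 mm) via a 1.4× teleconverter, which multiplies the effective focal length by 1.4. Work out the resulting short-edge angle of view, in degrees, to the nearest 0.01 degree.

47.63°

Effective focal length f = 15.1 × 1.4 = 21.14 mm.
α = 2·arctan(18.66 / (2 × 21.14)) = 2·arctan(0.44134) ≈ 47.6279°.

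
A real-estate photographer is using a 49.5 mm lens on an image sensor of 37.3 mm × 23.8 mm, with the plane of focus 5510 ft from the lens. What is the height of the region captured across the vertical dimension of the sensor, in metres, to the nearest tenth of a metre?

dₒ: 5510 ft × 304.8 mm/ft = 1679447.95 mm.
Similar triangles through the lens centre give W/dₒ = h/dᵢ; with 1/f = 1/dₒ + 1/dᵢ this gives W = h·(dₒ − f)/f.
W = 23.8 mm × (1.67945e+06 − 49.5) / 49.5 = 23.8 × 33927.2413 ≈ 807468.344 mm = 807.468 m.

807.5 m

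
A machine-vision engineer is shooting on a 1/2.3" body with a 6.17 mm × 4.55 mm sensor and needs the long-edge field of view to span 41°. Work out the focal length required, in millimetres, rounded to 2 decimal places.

8.25 mm

From α = 2·arctan(w/2f) we get f = w / (2·tan(α/2)).
With w = 6.17 mm and α/2 = 20.5°, tan(α/2) ≈ 0.37388, so f ≈ 6.17 / 0.74777 ≈ 8.2512 mm.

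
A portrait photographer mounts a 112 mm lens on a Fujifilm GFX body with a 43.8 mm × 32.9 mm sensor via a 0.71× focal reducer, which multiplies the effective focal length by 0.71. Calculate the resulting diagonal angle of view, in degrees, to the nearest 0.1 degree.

Effective focal length f = 112 × 0.71 = 79.52 mm.
Sensor diagonal = √(43.8² + 32.9²) = √3000.8500 ≈ 54.7800 mm.
α = 2·arctan(54.780 / (2 × 79.52)) = 2·arctan(0.34444) ≈ 38.0117°.

38.0°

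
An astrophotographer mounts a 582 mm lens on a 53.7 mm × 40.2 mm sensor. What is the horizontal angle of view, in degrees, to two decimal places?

Angle of view α = 2·arctan(w/2f) with w = 53.7 mm and f = 582 mm.
w/2f = 0.04613; arctan(0.04613) ≈ 2.6414°, so α ≈ 5.2828°.

5.28°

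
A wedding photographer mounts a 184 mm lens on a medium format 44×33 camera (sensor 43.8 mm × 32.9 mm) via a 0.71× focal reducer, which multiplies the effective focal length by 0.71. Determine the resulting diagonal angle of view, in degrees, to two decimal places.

23.68°

Effective focal length f = 184 × 0.71 = 130.64 mm.
Sensor diagonal = √(43.8² + 32.9²) = √3000.8500 ≈ 54.7800 mm.
α = 2·arctan(54.780 / (2 × 130.64)) = 2·arctan(0.20966) ≈ 23.6823°.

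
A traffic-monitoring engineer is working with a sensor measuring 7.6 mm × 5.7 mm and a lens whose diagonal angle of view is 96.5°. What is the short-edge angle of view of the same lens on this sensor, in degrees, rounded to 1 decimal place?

Sensor diagonal = √(7.6² + 5.7²) = √90.2500 ≈ 9.5000 mm.
From the diagonal AOV: f = 9.5000 / (2·tan(48.25°)) = 9.5000 / 2.24081 ≈ 4.2395 mm.
Short-edge AOV = 2·arctan(5.7 / (2 × 4.2395)) = 2·arctan(0.67224) ≈ 67.8214°.

67.8°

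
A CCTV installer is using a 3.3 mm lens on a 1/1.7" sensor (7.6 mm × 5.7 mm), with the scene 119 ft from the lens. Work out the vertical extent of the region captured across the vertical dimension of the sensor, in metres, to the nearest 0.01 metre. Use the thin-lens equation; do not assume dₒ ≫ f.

dₒ: 119 ft × 304.8 mm/ft = 36271.20 mm.
Similar triangles through the lens centre give W/dₒ = h/dᵢ; with 1/f = 1/dₒ + 1/dᵢ this gives W = h·(dₒ − f)/f.
W = 5.7 mm × (36271.2 − 3.3) / 3.3 = 5.7 × 10990.2724 ≈ 62644.553 mm = 62.6446 m.

62.64 m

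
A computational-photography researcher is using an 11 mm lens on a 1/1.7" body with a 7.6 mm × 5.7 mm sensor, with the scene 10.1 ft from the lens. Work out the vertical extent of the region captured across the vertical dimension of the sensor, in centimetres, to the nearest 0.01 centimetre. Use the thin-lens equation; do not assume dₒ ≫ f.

158.95 cm

dₒ: 10.1 ft × 304.8 mm/ft = 3078.48 mm.
Similar triangles through the lens centre give W/dₒ = h/dᵢ; with 1/f = 1/dₒ + 1/dᵢ this gives W = h·(dₒ − f)/f.
W = 5.7 mm × (3078.48 − 11) / 11 = 5.7 × 278.8618 ≈ 1589.512 mm = 158.951 cm.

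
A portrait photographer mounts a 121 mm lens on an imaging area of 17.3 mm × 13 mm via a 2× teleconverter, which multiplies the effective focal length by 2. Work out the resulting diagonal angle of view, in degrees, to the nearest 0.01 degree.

5.12°

Effective focal length f = 121 × 2 = 242 mm.
Sensor diagonal = √(17.3² + 13²) = √468.2900 ≈ 21.6400 mm.
α = 2·arctan(21.640 / (2 × 242)) = 2·arctan(0.04471) ≈ 5.1201°.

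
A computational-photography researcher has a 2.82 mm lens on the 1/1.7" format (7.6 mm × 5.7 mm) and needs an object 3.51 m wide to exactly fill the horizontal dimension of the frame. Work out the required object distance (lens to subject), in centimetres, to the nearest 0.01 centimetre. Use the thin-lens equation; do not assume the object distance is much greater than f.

130.52 cm

W: 3.51 m = 3510 mm.
Magnification m = w/W = dᵢ/dₒ; combined with 1/f = 1/dₒ + 1/dᵢ this gives dₒ = f·(1 + W/w).
dₒ = 2.82 mm × (1 + 3510/7.6) = 2.82 × 462.8421 ≈ 1305.215 mm = 130.521 cm.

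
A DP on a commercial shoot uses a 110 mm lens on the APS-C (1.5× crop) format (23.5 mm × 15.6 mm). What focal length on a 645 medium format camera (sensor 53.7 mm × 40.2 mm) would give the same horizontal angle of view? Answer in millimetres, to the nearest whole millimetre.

251 mm

Equal angle of view means equal width/f ratio, so f₂ = f₁ · (width₂/width₁) = 110 × 53.7/23.5.
f₂ = 110 × 2.28511 ≈ 251.362 mm.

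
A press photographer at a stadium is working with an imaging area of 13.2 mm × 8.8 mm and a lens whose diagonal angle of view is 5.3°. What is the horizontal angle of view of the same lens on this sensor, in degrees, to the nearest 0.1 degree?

4.4°

Sensor diagonal = √(13.2² + 8.8²) = √251.6800 ≈ 15.8644 mm.
From the diagonal AOV: f = 15.8644 / (2·tan(2.65°)) = 15.8644 / 0.09257 ≈ 171.3805 mm.
Horizontal AOV = 2·arctan(13.2 / (2 × 171.3805)) = 2·arctan(0.03851) ≈ 4.4108°.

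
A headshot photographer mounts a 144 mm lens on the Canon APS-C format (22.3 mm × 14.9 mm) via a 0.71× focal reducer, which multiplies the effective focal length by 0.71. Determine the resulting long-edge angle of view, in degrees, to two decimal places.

Effective focal length f = 144 × 0.71 = 102.24 mm.
α = 2·arctan(22.3 / (2 × 102.24)) = 2·arctan(0.10906) ≈ 12.4478°.

12.45°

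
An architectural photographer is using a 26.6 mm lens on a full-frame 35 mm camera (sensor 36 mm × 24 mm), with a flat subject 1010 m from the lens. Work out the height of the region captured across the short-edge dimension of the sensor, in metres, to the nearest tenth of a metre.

dₒ: 1010 m = 1.01e+06 mm.
Similar triangles through the lens centre give W/dₒ = h/dᵢ; with 1/f = 1/dₒ + 1/dᵢ this gives W = h·(dₒ − f)/f.
W = 24 mm × (1.01e+06 − 26.6) / 26.6 = 24 × 37968.9248 ≈ 911254.195 mm = 911.254 m.

911.3 m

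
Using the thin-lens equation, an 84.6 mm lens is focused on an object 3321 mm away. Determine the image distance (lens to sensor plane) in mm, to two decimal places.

86.81 mm

1/dᵢ = 1/f − 1/dₒ = 1/84.6 − 1/3321 = 0.0115192 mm⁻¹.
dᵢ = 1/0.0115192 ≈ 86.8115 mm.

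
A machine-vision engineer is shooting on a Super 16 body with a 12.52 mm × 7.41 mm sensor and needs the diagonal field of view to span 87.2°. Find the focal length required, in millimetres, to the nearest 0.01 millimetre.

7.64 mm

Sensor diagonal = √(12.52² + 7.41²) = √211.6585 ≈ 14.5485 mm.
From α = 2·arctan(d/2f) we get f = d / (2·tan(α/2)).
With d = 14.5485 mm and α/2 = 43.6°, tan(α/2) ≈ 0.95229, so f ≈ 14.5485 / 1.90457 ≈ 7.6387 mm.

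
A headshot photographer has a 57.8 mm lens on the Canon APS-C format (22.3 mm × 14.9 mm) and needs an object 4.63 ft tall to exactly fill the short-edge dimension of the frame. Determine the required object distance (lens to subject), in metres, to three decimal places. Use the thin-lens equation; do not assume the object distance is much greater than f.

5.532 m

W: 4.63 ft × 304.8 mm/ft = 1411.22 mm.
Magnification m = h/W = dᵢ/dₒ; combined with 1/f = 1/dₒ + 1/dᵢ this gives dₒ = f·(1 + W/h).
dₒ = 57.8 mm × (1 + 1411.22/14.9) = 57.8 × 95.7130 ≈ 5532.212 mm = 5.53221 m.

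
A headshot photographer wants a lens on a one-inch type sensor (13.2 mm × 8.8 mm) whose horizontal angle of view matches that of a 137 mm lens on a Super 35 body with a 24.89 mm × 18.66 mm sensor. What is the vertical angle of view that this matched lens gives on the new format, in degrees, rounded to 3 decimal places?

Equal horizontal AOV ⇒ f₂ = f₁ · 13.2/24.89 = 137 × 0.53033 ≈ 72.6557 mm.
Vertical AOV on the new format = 2·arctan(8.8 / (2 × 72.6557)) = 2·arctan(0.06056) ≈ 6.9312°.

6.931°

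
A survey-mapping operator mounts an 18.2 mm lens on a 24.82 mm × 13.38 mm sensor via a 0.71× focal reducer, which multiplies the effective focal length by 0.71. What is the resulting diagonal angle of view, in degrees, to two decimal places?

94.99°

Effective focal length f = 18.2 × 0.71 = 12.922 mm.
Sensor diagonal = √(24.82² + 13.38²) = √795.0568 ≈ 28.1968 mm.
α = 2·arctan(28.197 / (2 × 12.922)) = 2·arctan(1.09104) ≈ 94.9858°.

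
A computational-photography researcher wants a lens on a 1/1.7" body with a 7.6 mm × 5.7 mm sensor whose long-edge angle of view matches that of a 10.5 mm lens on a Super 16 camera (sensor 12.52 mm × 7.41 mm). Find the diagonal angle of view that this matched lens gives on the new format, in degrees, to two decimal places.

Equal long-edge AOV ⇒ f₂ = f₁ · 7.6/12.52 = 10.5 × 0.60703 ≈ 6.3738 mm.
Sensor diagonal = √(7.6² + 5.7²) = √90.2500 ≈ 9.5000 mm.
Diagonal AOV on the new format = 2·arctan(9.5000 / (2 × 6.3738)) = 2·arctan(0.74524) ≈ 73.3898°.

73.39°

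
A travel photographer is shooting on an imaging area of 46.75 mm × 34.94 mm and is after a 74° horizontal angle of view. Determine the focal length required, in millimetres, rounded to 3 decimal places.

31.020 mm

From α = 2·arctan(w/2f) we get f = w / (2·tan(α/2)).
With w = 46.75 mm and α/2 = 37°, tan(α/2) ≈ 0.75355, so f ≈ 46.75 / 1.50711 ≈ 31.0197 mm.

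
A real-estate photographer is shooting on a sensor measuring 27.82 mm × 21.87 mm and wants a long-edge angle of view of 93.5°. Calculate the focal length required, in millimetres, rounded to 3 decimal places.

13.085 mm

From α = 2·arctan(w/2f) we get f = w / (2·tan(α/2)).
With w = 27.82 mm and α/2 = 46.75°, tan(α/2) ≈ 1.06303, so f ≈ 27.82 / 2.12606 ≈ 13.0852 mm.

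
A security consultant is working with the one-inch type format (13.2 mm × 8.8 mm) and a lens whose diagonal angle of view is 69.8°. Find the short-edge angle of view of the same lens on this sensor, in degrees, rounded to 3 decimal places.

42.309°

Sensor diagonal = √(13.2² + 8.8²) = √251.6800 ≈ 15.8644 mm.
From the diagonal AOV: f = 15.8644 / (2·tan(34.9°)) = 15.8644 / 1.39522 ≈ 11.3706 mm.
Short-edge AOV = 2·arctan(8.8 / (2 × 11.3706)) = 2·arctan(0.38696) ≈ 42.3093°.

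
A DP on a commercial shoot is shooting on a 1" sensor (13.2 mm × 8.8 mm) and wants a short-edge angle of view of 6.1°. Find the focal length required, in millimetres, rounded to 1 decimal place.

82.6 mm

From α = 2·arctan(h/2f) we get f = h / (2·tan(α/2)).
With h = 8.8 mm and α/2 = 3.05°, tan(α/2) ≈ 0.05328, so f ≈ 8.8 / 0.10657 ≈ 82.5781 mm.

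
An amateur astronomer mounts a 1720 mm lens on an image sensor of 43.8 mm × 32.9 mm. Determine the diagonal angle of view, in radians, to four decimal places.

0.0318 rad

Sensor diagonal = √(43.8² + 32.9²) = √3000.8500 ≈ 54.7800 mm.
Angle of view α = 2·arctan(d/2f) with d = 54.7800 mm and f = 1720 mm.
d/2f = 0.01592; arctan(0.01592) ≈ 0.0159 rad, so α ≈ 0.0318 rad.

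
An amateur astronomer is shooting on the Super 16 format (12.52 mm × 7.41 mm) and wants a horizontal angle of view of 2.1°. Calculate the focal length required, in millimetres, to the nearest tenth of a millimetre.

From α = 2·arctan(w/2f) we get f = w / (2·tan(α/2)).
With w = 12.52 mm and α/2 = 1.05°, tan(α/2) ≈ 0.01833, so f ≈ 12.52 / 0.03666 ≈ 341.5537 mm.

341.6 mm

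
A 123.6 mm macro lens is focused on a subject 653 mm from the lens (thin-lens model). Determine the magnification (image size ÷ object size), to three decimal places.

0.233×

Thin lens: 1/f = 1/dₒ + 1/dᵢ → 1/dᵢ = 1/123.6 − 1/653 = 0.0065592 mm⁻¹, so dᵢ ≈ 152.4571 mm.
Magnification m = dᵢ/dₒ = 152.4571/653 ≈ 0.23347.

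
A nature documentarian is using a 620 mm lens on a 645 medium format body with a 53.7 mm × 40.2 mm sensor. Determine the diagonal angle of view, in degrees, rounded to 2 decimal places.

6.19°

Sensor diagonal = √(53.7² + 40.2²) = √4499.7300 ≈ 67.0800 mm.
Angle of view α = 2·arctan(d/2f) with d = 67.0800 mm and f = 620 mm.
d/2f = 0.05410; arctan(0.05410) ≈ 3.0965°, so α ≈ 6.1930°.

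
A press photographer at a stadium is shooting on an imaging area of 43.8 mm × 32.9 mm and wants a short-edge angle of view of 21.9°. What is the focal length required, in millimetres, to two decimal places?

From α = 2·arctan(h/2f) we get f = h / (2·tan(α/2)).
With h = 32.9 mm and α/2 = 10.95°, tan(α/2) ≈ 0.19347, so f ≈ 32.9 / 0.38695 ≈ 85.0240 mm.

85.02 mm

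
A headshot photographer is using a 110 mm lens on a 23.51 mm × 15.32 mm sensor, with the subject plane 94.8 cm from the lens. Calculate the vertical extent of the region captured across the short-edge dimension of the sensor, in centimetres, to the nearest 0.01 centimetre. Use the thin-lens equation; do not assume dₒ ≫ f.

dₒ: 94.8 cm = 948 mm.
Similar triangles through the lens centre give W/dₒ = h/dᵢ; with 1/f = 1/dₒ + 1/dᵢ this gives W = h·(dₒ − f)/f.
W = 15.32 mm × (948 − 110) / 110 = 15.32 × 7.6182 ≈ 116.711 mm = 11.6711 cm.

11.67 cm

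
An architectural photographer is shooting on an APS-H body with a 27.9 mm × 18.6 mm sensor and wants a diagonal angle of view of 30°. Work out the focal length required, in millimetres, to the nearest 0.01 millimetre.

62.57 mm

Sensor diagonal = √(27.9² + 18.6²) = √1124.3700 ≈ 33.5316 mm.
From α = 2·arctan(d/2f) we get f = d / (2·tan(α/2)).
With d = 33.5316 mm and α/2 = 15°, tan(α/2) ≈ 0.26795, so f ≈ 33.5316 / 0.53590 ≈ 62.5709 mm.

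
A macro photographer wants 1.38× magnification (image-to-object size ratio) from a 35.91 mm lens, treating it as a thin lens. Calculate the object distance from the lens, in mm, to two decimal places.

61.93 mm

With m = dᵢ/dₒ and 1/f = 1/dₒ + 1/dᵢ, substituting dᵢ = m·dₒ gives 1/f = (1 + 1/m)/dₒ, hence dₒ = f·(1 + 1/m).
dₒ = 35.91 × (1 + 1/1.38) = 35.91 × 1.72464 ≈ 61.932 mm.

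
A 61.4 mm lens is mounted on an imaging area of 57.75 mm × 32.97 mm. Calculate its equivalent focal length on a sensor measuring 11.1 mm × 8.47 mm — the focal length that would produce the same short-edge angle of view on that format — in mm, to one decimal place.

15.8 mm

Equal angle of view means equal height/f ratio, so f₂ = f₁ · (height₂/height₁) = 61.4 × 8.47/32.97.
f₂ = 61.4 × 0.25690 ≈ 15.774 mm.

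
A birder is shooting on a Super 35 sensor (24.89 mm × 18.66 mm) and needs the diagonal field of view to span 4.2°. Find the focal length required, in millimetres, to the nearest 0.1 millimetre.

424.2 mm

Sensor diagonal = √(24.89² + 18.66²) = √967.7077 ≈ 31.1080 mm.
From α = 2·arctan(d/2f) we get f = d / (2·tan(α/2)).
With d = 31.1080 mm and α/2 = 2.1°, tan(α/2) ≈ 0.03667, so f ≈ 31.1080 / 0.07334 ≈ 424.1807 mm.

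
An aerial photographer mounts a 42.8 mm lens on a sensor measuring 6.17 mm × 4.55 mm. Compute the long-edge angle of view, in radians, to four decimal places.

Angle of view α = 2·arctan(w/2f) with w = 6.17 mm and f = 42.8 mm.
w/2f = 0.07208; arctan(0.07208) ≈ 0.0720 rad, so α ≈ 0.1439 rad.

0.1439 rad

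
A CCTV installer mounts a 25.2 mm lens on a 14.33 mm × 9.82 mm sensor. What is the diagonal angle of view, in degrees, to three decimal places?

38.036°

Sensor diagonal = √(14.33² + 9.82²) = √301.7813 ≈ 17.3719 mm.
Angle of view α = 2·arctan(d/2f) with d = 17.3719 mm and f = 25.2 mm.
d/2f = 0.34468; arctan(0.34468) ≈ 19.0180°, so α ≈ 38.0361°.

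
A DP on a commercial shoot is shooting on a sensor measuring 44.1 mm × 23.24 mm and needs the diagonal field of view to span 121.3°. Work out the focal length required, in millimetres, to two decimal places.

14.02 mm

Sensor diagonal = √(44.1² + 23.24²) = √2484.9076 ≈ 49.8488 mm.
From α = 2·arctan(d/2f) we get f = d / (2·tan(α/2)).
With d = 49.8488 mm and α/2 = 60.65°, tan(α/2) ≈ 1.77834, so f ≈ 49.8488 / 3.55668 ≈ 14.0155 mm.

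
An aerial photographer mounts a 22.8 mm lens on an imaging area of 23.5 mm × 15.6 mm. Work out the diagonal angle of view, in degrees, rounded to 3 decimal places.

63.479°

Sensor diagonal = √(23.5² + 15.6²) = √795.6100 ≈ 28.2066 mm.
Angle of view α = 2·arctan(d/2f) with d = 28.2066 mm and f = 22.8 mm.
d/2f = 0.61856; arctan(0.61856) ≈ 31.7395°, so α ≈ 63.4790°.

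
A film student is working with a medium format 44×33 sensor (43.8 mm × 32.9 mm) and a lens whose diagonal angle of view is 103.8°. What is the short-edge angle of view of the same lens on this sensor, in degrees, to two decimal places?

Sensor diagonal = √(43.8² + 32.9²) = √3000.8500 ≈ 54.7800 mm.
From the diagonal AOV: f = 54.7800 / (2·tan(51.9°)) = 54.7800 / 2.55069 ≈ 21.4765 mm.
Short-edge AOV = 2·arctan(32.9 / (2 × 21.4765)) = 2·arctan(0.76595) ≈ 74.9008°.

74.90°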